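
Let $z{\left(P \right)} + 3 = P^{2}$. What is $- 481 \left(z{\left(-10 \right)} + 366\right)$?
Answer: $-222703$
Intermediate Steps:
$z{\left(P \right)} = -3 + P^{2}$
$- 481 \left(z{\left(-10 \right)} + 366\right) = - 481 \left(\left(-3 + \left(-10\right)^{2}\right) + 366\right) = - 481 \left(\left(-3 + 100\right) + 366\right) = - 481 \left(97 + 366\right) = \left(-481\right) 463 = -222703$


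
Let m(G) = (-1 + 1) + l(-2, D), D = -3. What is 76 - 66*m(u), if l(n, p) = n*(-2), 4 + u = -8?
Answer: -188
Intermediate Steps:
u = -12 (u = -4 - 8 = -12)
l(n, p) = -2*n
m(G) = 4 (m(G) = (-1 + 1) - 2*(-2) = 0 + 4 = 4)
76 - 66*m(u) = 76 - 66*4 = 76 - 264 = -188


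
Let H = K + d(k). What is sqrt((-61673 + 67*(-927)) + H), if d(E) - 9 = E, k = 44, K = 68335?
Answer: I*sqrt(55394) ≈ 235.36*I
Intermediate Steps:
d(E) = 9 + E
H = 68388 (H = 68335 + (9 + 44) = 68335 + 53 = 68388)
sqrt((-61673 + 67*(-927)) + H) = sqrt((-61673 + 67*(-927)) + 68388) = sqrt((-61673 - 62109) + 68388) = sqrt(-123782 + 68388) = sqrt(-55394) = I*sqrt(55394)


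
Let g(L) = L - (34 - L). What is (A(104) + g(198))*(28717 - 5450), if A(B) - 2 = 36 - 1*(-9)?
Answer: 9516203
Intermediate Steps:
A(B) = 47 (A(B) = 2 + (36 - 1*(-9)) = 2 + (36 + 9) = 2 + 45 = 47)
g(L) = -34 + 2*L (g(L) = L + (-34 + L) = -34 + 2*L)
(A(104) + g(198))*(28717 - 5450) = (47 + (-34 + 2*198))*(28717 - 5450) = (47 + (-34 + 396))*23267 = (47 + 362)*23267 = 409*23267 = 9516203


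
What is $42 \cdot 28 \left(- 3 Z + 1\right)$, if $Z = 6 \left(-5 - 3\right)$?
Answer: $170520$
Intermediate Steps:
$Z = -48$ ($Z = 6 \left(-8\right) = -48$)
$42 \cdot 28 \left(- 3 Z + 1\right) = 42 \cdot 28 \left(\left(-3\right) \left(-48\right) + 1\right) = 1176 \left(144 + 1\right) = 1176 \cdot 145 = 170520$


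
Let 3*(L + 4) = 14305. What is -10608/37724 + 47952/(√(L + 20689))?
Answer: -2652/9431 + 11988*√57270/9545 ≈ 300.28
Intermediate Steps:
L = 14293/3 (L = -4 + (⅓)*14305 = -4 + 14305/3 = 14293/3 ≈ 4764.3)
-10608/37724 + 47952/(√(L + 20689)) = -10608/37724 + 47952/(√(14293/3 + 20689)) = -10608*1/37724 + 47952/(√(76360/3)) = -2652/9431 + 47952/((2*√57270/3)) = -2652/9431 + 47952*(√57270/38180) = -2652/9431 + 11988*√57270/9545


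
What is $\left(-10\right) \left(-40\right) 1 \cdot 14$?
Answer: $5600$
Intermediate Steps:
$\left(-10\right) \left(-40\right) 1 \cdot 14 = 400 \cdot 14 = 5600$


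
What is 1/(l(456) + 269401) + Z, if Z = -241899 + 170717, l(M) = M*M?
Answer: -33977802333/477337 ≈ -71182.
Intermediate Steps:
l(M) = M**2
Z = -71182
1/(l(456) + 269401) + Z = 1/(456**2 + 269401) - 71182 = 1/(207936 + 269401) - 71182 = 1/477337 - 71182 = -33977802333/477337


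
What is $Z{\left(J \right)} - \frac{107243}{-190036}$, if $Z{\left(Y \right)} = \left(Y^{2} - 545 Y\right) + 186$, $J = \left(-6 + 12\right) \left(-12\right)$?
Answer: $\frac{8477613203}{190036} \approx 44611.0$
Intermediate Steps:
$J = -72$ ($J = 6 \left(-12\right) = -72$)
$Z{\left(Y \right)} = 186 + Y^{2} - 545 Y$
$Z{\left(J \right)} - \frac{107243}{-190036} = \left(186 + \left(-72\right)^{2} - -39240\right) - \frac{107243}{-190036} = \left(186 + 5184 + 39240\right) - - \frac{107243}{190036} = 44610 + \frac{107243}{190036} = \frac{8477613203}{190036}$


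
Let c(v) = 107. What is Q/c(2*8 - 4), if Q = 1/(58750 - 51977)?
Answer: 1/724711 ≈ 1.3799e-6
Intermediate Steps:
Q = 1/6773 ≈ 0.00014765
Q/c(2*8 - 4) = (1/6773)/107 = (1/6773)*(1/107) = 1/724711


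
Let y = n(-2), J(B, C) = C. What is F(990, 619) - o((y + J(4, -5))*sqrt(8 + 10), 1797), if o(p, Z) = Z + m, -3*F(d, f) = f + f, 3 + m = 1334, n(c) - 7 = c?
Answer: -10622/3 ≈ -3540.7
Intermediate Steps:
n(c) = 7 + c
y = 5 (y = 7 - 2 = 5)
m = 1331 (m = -3 + 1334 = 1331)
F(d, f) = -2*f/3 (F(d, f) = -(f + f)/3 = -2*f/3)
o(p, Z) = 1331 + Z (o(p, Z) = Z + 1331 = 1331 + Z)
F(990, 619) - o((y + J(4, -5))*sqrt(8 + 10), 1797) = -2/3*619 - (1331 + 1797) = -1238/3 - 1*3128 = -1238/3 - 3128 = -10622/3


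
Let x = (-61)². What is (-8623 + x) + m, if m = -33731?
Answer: -38633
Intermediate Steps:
x = 3721
(-8623 + x) + m = (-8623 + 3721) - 33731 = -4902 - 33731 = -38633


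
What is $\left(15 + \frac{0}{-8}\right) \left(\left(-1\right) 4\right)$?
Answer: $-60$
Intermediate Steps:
$\left(15 + \frac{0}{-8}\right) \left(\left(-1\right) 4\right) = \left(15 + 0 \left(- \frac{1}{8}\right)\right) \left(-4\right) = \left(15 + 0\right) \left(-4\right) = 15 \left(-4\right) = -60$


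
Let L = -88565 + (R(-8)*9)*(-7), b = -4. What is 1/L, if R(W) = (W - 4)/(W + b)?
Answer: -1/88628 ≈ -1.1283e-5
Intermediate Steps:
R(W) = 1 (R(W) = (W - 4)/(W - 4) = (-4 + W)/(-4 + W) = 1)
L = -88628 (L = -88565 + (1*9)*(-7) = -88565 + 9*(-7) = -88565 - 63 = -88628)
1/L = 1/(-88628) = -1/88628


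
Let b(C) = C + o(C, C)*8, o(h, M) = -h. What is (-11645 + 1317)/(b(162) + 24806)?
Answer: -1291/2959 ≈ -0.43630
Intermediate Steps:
b(C) = -7*C (b(C) = C - C*8 = C - 8*C = -7*C)
(-11645 + 1317)/(b(162) + 24806) = (-11645 + 1317)/(-7*162 + 24806) = -10328/(-1134 + 24806) = -10328/23672 = -10328*1/23672 = -1291/2959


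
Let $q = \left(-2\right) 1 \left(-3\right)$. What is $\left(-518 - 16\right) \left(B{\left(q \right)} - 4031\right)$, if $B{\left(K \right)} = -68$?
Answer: $2188866$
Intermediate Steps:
$q = 6$ ($q = \left(-2\right) \left(-3\right) = 6$)
$\left(-518 - 16\right) \left(B{\left(q \right)} - 4031\right) = \left(-518 - 16\right) \left(-68 - 4031\right) = \left(-534\right) \left(-4099\right) = 2188866$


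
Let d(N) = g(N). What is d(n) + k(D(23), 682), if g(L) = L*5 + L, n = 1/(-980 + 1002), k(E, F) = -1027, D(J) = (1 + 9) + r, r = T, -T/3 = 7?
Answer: -11294/11 ≈ -1026.7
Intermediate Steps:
T = -21 (T = -3*7 = -21)
r = -21
D(J) = -11 (D(J) = (1 + 9) - 21 = 10 - 21 = -11)
n = 1/22 ≈ 0.045455
g(L) = 6*L (g(L) = 5*L + L = 6*L)
d(N) = 6*N
d(n) + k(D(23), 682) = 6*(1/22) - 1027 = 3/11 - 1027 = -11294/11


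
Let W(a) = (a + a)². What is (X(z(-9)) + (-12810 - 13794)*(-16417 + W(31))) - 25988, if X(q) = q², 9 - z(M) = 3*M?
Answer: 334467400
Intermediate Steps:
z(M) = 9 - 3*M
W(a) = 4*a² (W(a) = (2*a)² = 4*a²)
(X(z(-9)) + (-12810 - 13794)*(-16417 + W(31))) - 25988 = ((9 - 3*(-9))² + (-12810 - 13794)*(-16417 + 4*31²)) - 25988 = ((9 + 27)² - 26604*(-16417 + 4*961)) - 25988 = (36² - 26604*(-16417 + 3844)) - 25988 = (1296 - 26604*(-12573)) - 25988 = (1296 + 334492092) - 25988 = 334493388 - 25988 = 334467400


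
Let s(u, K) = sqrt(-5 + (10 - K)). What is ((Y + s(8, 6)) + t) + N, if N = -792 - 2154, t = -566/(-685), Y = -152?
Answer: -2121564/685 + I ≈ -3097.2 + 1.0*I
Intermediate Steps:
s(u, K) = sqrt(5 - K)
t = 566/685 (t = -566*(-1/685) = 566/685 ≈ 0.82628)
N = -2946
((Y + s(8, 6)) + t) + N = ((-152 + sqrt(5 - 1*6)) + 566/685) - 2946 = ((-152 + sqrt(5 - 6)) + 566/685) - 2946 = ((-152 + sqrt(-1)) + 566/685) - 2946 = ((-152 + I) + 566/685) - 2946 = (-103554/685 + I) - 2946 = -2121564/685 + I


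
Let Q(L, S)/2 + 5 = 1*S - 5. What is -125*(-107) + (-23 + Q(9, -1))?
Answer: 13330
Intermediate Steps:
Q(L, S) = -20 + 2*S (Q(L, S) = -10 + 2*(1*S - 5) = -10 + 2*(S - 5) = -10 + 2*(-5 + S) = -10 + (-10 + 2*S) = -20 + 2*S)
-125*(-107) + (-23 + Q(9, -1)) = -125*(-107) + (-23 + (-20 + 2*(-1))) = 13375 + (-23 + (-20 - 2)) = 13375 + (-23 - 22) = 13375 - 45 = 13330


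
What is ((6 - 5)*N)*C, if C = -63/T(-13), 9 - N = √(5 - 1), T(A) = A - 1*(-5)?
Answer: 441/8 ≈ 55.125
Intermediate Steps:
T(A) = 5 + A (T(A) = A + 5 = 5 + A)
N = 7 (N = 9 - √(5 - 1) = 9 - √4 = 9 - 1*2 = 9 - 2 = 7)
C = 63/8 (C = -63/(5 - 13) = -63/(-8) = -63*(-⅛) = 63/8 ≈ 7.8750)
((6 - 5)*N)*C = ((6 - 5)*7)*(63/8) = (1*7)*(63/8) = 7*(63/8) = 441/8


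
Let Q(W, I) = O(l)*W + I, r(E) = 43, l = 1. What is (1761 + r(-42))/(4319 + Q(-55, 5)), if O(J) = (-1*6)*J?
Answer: 902/2327 ≈ 0.38762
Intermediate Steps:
O(J) = -6*J
Q(W, I) = I - 6*W (Q(W, I) = (-6*1)*W + I = -6*W + I = I - 6*W)
(1761 + r(-42))/(4319 + Q(-55, 5)) = (1761 + 43)/(4319 + (5 - 6*(-55))) = 1804/(4319 + (5 + 330)) = 1804/(4319 + 335) = 1804/4654 = 1804*(1/4654) = 902/2327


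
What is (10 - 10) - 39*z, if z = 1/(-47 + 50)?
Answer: -13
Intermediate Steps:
z = 1/3 ≈ 0.33333
(10 - 10) - 39*z = (10 - 10) - 39*1/3 = 0 - 13 = -13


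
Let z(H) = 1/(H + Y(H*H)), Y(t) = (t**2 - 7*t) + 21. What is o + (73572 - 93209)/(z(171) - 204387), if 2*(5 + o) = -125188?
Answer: -10937059104031868537/174716463367781 ≈ -62599.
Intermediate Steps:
o = -62599 (o = -5 + (1/2)*(-125188) = -5 - 62594 = -62599)
Y(t) = 21 + t**2 - 7*t
z(H) = 1/(21 + H + H**4 - 7*H**2) (z(H) = 1/(H + (21 + (H*H)**2 - 7*H*H)) = 1/(H + (21 + (H**2)**2 - 7*H**2)) = 1/(H + (21 + H**4 - 7*H**2)) = 1/(21 + H + H**4 - 7*H**2))
o + (73572 - 93209)/(z(171) - 204387) = -62599 + (73572 - 93209)/(1/(21 + 171 + 171**4 - 7*171**2) - 204387) = -62599 - 19637/(1/(21 + 171 + 855036081 - 7*29241) - 204387) = -62599 - 19637/(1/(21 + 171 + 855036081 - 204687) - 204387) = -62599 - 19637/(1/854831586 - 204387) = -62599 - 19637/(-174716463367781/854831586) = -62599 - 19637*(-854831586/174716463367781) = -62599 + 16786327854282/174716463367781 = -10937059104031868537/174716463367781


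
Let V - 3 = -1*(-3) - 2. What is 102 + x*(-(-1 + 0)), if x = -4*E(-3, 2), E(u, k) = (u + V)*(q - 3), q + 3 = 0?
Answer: 126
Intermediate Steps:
q = -3 (q = -3 + 0 = -3)
V = 4 (V = 3 + (-1*(-3) - 2) = 3 + (3 - 2) = 3 + 1 = 4)
E(u, k) = -24 - 6*u (E(u, k) = (u + 4)*(-3 - 3) = (4 + u)*(-6) = -24 - 6*u)
x = 24 (x = -4*(-24 - 6*(-3)) = -4*(-24 + 18) = -4*(-6) = 24)
102 + x*(-(-1 + 0)) = 102 + 24*(-(-1 + 0)) = 102 + 24*(-1*(-1)) = 102 + 24*1 = 102 + 24 = 126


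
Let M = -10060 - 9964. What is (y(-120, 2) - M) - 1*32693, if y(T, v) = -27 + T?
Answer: -12816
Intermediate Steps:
M = -20024
(y(-120, 2) - M) - 1*32693 = ((-27 - 120) - 1*(-20024)) - 1*32693 = (-147 + 20024) - 32693 = 19877 - 32693 = -12816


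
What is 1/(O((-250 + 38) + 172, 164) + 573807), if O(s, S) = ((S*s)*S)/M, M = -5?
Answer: 1/788975 ≈ 1.2675e-6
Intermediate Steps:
O(s, S) = -s*S**2/5 (O(s, S) = ((S*s)*S)/(-5) = (s*S**2)*(-1/5) = -s*S**2/5)
1/(O((-250 + 38) + 172, 164) + 573807) = 1/(-1/5*((-250 + 38) + 172)*164**2 + 573807) = 1/(-1/5*(-212 + 172)*26896 + 573807) = 1/(-1/5*(-40)*26896 + 573807) = 1/(215168 + 573807) = 1/788975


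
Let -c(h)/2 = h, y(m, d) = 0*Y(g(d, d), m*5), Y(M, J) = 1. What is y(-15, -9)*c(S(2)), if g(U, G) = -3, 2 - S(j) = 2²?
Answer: 0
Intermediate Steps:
S(j) = -2 (S(j) = 2 - 1*2² = 2 - 1*4 = 2 - 4 = -2)
y(m, d) = 0 (y(m, d) = 0*1 = 0)
c(h) = -2*h
y(-15, -9)*c(S(2)) = 0*(-2*(-2)) = 0*4 = 0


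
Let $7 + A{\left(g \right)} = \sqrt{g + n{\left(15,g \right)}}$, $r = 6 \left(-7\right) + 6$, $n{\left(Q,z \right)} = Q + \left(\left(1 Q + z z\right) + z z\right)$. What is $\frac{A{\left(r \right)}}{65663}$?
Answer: $- \frac{7}{65663} + \frac{\sqrt{2586}}{65663} \approx 0.00066785$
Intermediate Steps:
$n{\left(Q,z \right)} = 2 Q + 2 z^{2}$ ($n{\left(Q,z \right)} = Q + \left(\left(Q + z^{2}\right) + z^{2}\right) = Q + \left(Q + 2 z^{2}\right) = 2 Q + 2 z^{2}$)
$r = -36$ ($r = -42 + 6 = -36$)
$A{\left(g \right)} = -7 + \sqrt{30 + g + 2 g^{2}}$ ($A{\left(g \right)} = -7 + \sqrt{g + \left(2 \cdot 15 + 2 g^{2}\right)} = -7 + \sqrt{g + \left(30 + 2 g^{2}\right)} = -7 + \sqrt{30 + g + 2 g^{2}}$)
$\frac{A{\left(r \right)}}{65663} = \frac{-7 + \sqrt{30 - 36 + 2 \left(-36\right)^{2}}}{65663} = \left(-7 + \sqrt{30 - 36 + 2 \cdot 1296}\right) \frac{1}{65663} = \left(-7 + \sqrt{30 - 36 + 2592}\right) \frac{1}{65663} = \left(-7 + \sqrt{2586}\right) \frac{1}{65663} = - \frac{7}{65663} + \frac{\sqrt{2586}}{65663}$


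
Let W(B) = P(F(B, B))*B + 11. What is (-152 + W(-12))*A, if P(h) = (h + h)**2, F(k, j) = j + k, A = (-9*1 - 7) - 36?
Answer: 1445028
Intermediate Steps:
A = -52 (A = (-9 - 7) - 36 = -16 - 36 = -52)
P(h) = 4*h**2 (P(h) = (2*h)**2 = 4*h**2)
W(B) = 11 + 16*B**3 (W(B) = (4*(B + B)**2)*B + 11 = (4*(2*B)**2)*B + 11 = (4*(4*B**2))*B + 11 = (16*B**2)*B + 11 = 16*B**3 + 11 = 11 + 16*B**3)
(-152 + W(-12))*A = (-152 + (11 + 16*(-12)**3))*(-52) = (-152 + (11 + 16*(-1728)))*(-52) = (-152 + (11 - 27648))*(-52) = (-152 - 27637)*(-52) = -27789*(-52) = 1445028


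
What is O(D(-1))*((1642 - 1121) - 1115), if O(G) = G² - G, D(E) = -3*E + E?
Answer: -1188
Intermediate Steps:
D(E) = -2*E
O(D(-1))*((1642 - 1121) - 1115) = ((-2*(-1))*(-1 - 2*(-1)))*((1642 - 1121) - 1115) = (2*(-1 + 2))*(521 - 1115) = (2*1)*(-594) = 2*(-594) = -1188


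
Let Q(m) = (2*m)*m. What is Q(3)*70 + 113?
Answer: 1373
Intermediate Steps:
Q(m) = 2*m²
Q(3)*70 + 113 = (2*3²)*70 + 113 = (2*9)*70 + 113 = 18*70 + 113 = 1260 + 113 = 1373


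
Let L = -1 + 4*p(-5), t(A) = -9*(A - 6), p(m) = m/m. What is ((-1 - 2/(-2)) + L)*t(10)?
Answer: -108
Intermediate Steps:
p(m) = 1
t(A) = 54 - 9*A (t(A) = -9*(-6 + A) = 54 - 9*A)
L = 3 (L = -1 + 4*1 = -1 + 4 = 3)
((-1 - 2/(-2)) + L)*t(10) = ((-1 - 2/(-2)) + 3)*(54 - 9*10) = ((-1 - 2*(-1)/2) + 3)*(54 - 90) = ((-1 - 1*(-1)) + 3)*(-36) = ((-1 + 1) + 3)*(-36) = (0 + 3)*(-36) = 3*(-36) = -108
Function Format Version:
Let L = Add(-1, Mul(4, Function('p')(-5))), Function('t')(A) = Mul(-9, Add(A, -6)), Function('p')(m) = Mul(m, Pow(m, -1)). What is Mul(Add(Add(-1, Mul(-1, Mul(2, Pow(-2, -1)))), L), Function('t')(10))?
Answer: -108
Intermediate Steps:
Function('p')(m) = 1
Function('t')(A) = Add(54, Mul(-9, A)) (Function('t')(A) = Mul(-9, Add(-6, A)) = Add(54, Mul(-9, A)))
L = 3 (L = Add(-1, Mul(4, 1)) = Add(-1, 4) = 3)
Mul(Add(Add(-1, Mul(-1, Mul(2, Pow(-2, -1)))), L), Function('t')(10)) = Mul(Add(Add(-1, Mul(-1, Mul(2, Pow(-2, -1)))), 3), Add(54, Mul(-9, 10))) = Mul(Add(Add(-1, Mul(-1, Mul(2, Rational(-1, 2)))), 3), Add(54, -90)) = Mul(Add(Add(-1, Mul(-1, -1)), 3), -36) = Mul(Add(Add(-1, 1), 3), -36) = Mul(Add(0, 3), -36) = Mul(3, -36) = -108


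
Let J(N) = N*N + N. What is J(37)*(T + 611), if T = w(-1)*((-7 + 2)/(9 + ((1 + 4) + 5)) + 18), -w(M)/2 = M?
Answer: 908942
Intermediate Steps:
w(M) = -2*M
J(N) = N + N² (J(N) = N² + N = N + N²)
T = 674/19 (T = (-2*(-1))*((-7 + 2)/(9 + ((1 + 4) + 5)) + 18) = 2*(-5/(9 + (5 + 5)) + 18) = 2*(-5/(9 + 10) + 18) = 2*(-5/19 + 18) = 2*(337/19) = 674/19 ≈ 35.474)
J(37)*(T + 611) = (37*(1 + 37))*(674/19 + 611) = (37*38)*(12283/19) = 1406*(12283/19) = 908942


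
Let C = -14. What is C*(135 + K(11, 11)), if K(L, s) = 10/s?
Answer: -20930/11 ≈ -1902.7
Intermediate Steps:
C*(135 + K(11, 11)) = -14*(135 + 10/11) = -14*1495/11 = -20930/11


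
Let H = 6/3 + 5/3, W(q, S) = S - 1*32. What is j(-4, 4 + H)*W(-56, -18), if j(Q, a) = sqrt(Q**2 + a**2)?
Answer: -50*sqrt(673)/3 ≈ -432.37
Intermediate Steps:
W(q, S) = -32 + S (W(q, S) = S - 32 = -32 + S)
H = 11/3 (H = 6*(1/3) + 5*(1/3) = 2 + 5/3 = 11/3 ≈ 3.6667)
j(-4, 4 + H)*W(-56, -18) = sqrt((-4)**2 + (4 + 11/3)**2)*(-32 - 18) = sqrt(16 + (23/3)**2)*(-50) = sqrt(16 + 529/9)*(-50) = sqrt(673/9)*(-50) = (sqrt(673)/3)*(-50) = -50*sqrt(673)/3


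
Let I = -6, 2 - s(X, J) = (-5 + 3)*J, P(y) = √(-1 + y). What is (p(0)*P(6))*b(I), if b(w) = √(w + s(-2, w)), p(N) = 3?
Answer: 12*I*√5 ≈ 26.833*I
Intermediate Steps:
s(X, J) = 2 + 2*J (s(X, J) = 2 - (-5 + 3)*J = 2 - (-2)*J = 2 + 2*J)
b(w) = √(2 + 3*w) (b(w) = √(w + (2 + 2*w)) = √(2 + 3*w))
(p(0)*P(6))*b(I) = (3*√(-1 + 6))*√(2 + 3*(-6)) = (3*√5)*√(2 - 18) = (3*√5)*√(-16) = (3*√5)*(4*I) = 12*I*√5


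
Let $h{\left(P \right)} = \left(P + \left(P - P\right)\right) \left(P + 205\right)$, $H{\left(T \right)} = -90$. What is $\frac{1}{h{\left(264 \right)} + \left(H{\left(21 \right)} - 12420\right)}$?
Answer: $\frac{1}{111306} \approx 8.9842 \cdot 10^{-6}$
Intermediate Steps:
$h{\left(P \right)} = P \left(205 + P\right)$ ($h{\left(P \right)} = \left(P + 0\right) \left(205 + P\right) = P \left(205 + P\right)$)
$\frac{1}{h{\left(264 \right)} + \left(H{\left(21 \right)} - 12420\right)} = \frac{1}{264 \left(205 + 264\right) - 12510} = \frac{1}{264 \cdot 469 - 12510} = \frac{1}{123816 - 12510} = \frac{1}{111306}$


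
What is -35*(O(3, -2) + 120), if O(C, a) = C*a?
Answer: -3990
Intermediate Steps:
-35*(O(3, -2) + 120) = -35*(3*(-2) + 120) = -35*(-6 + 120) = -35*114 = -1*3990 = -3990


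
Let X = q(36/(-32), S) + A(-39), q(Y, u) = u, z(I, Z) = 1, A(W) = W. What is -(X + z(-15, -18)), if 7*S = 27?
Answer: 239/7 ≈ 34.143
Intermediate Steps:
S = 27/7 (S = (⅐)*27 = 27/7 ≈ 3.8571)
X = -246/7 (X = 27/7 - 39 = -246/7 ≈ -35.143)
-(X + z(-15, -18)) = -(-246/7 + 1) = -1*(-239/7) = 239/7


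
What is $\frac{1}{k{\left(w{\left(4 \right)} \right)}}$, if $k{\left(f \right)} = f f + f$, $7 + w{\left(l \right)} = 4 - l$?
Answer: $\frac{1}{42} \approx 0.02381$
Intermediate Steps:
$w{\left(l \right)} = -3 - l$ ($w{\left(l \right)} = -7 - \left(-4 + l\right) = -3 - l$)
$k{\left(f \right)} = f + f^{2}$ ($k{\left(f \right)} = f^{2} + f = f + f^{2}$)
$\frac{1}{k{\left(w{\left(4 \right)} \right)}} = \frac{1}{\left(-3 - 4\right) \left(1 - 7\right)} = \frac{1}{\left(-7\right) \left(1 - 7\right)} = \frac{1}{\left(-7\right) \left(-6\right)} = \frac{1}{42}$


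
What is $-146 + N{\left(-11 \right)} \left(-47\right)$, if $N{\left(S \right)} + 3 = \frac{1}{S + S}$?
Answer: $- \frac{63}{22} \approx -2.8636$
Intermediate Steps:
$N{\left(S \right)} = -3 + \frac{1}{2 S}$ ($N{\left(S \right)} = -3 + \frac{1}{S + S} = -3 + \frac{1}{2 S}$)
$-146 + N{\left(-11 \right)} \left(-47\right) = -146 + \left(-3 + \frac{1}{2 \left(-11\right)}\right) \left(-47\right) = -146 + \left(-3 + \frac{1}{2} \left(- \frac{1}{11}\right)\right) \left(-47\right) = -146 + \left(-3 - \frac{1}{22}\right) \left(-47\right) = -146 - - \frac{3149}{22} = -146 + \frac{3149}{22} = - \frac{63}{22}$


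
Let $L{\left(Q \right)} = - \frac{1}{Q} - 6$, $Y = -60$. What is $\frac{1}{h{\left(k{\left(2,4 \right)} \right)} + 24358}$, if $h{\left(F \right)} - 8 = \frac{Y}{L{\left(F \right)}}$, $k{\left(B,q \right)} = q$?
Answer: $\frac{5}{121878} \approx 4.1025 \cdot 10^{-5}$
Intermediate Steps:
$L{\left(Q \right)} = -6 - \frac{1}{Q}$
$h{\left(F \right)} = 8 - \frac{60}{-6 - \frac{1}{F}}$
$\frac{1}{h{\left(k{\left(2,4 \right)} \right)} + 24358} = \frac{1}{\frac{4 \left(2 + 27 \cdot 4\right)}{1 + 6 \cdot 4} + 24358} = \frac{1}{\frac{4 \left(2 + 108\right)}{1 + 24} + 24358} = \frac{1}{4 \cdot \frac{1}{25} \cdot 110 + 24358} = \frac{1}{\frac{88}{5} + 24358} = \frac{1}{\frac{121878}{5}} = \frac{5}{121878}$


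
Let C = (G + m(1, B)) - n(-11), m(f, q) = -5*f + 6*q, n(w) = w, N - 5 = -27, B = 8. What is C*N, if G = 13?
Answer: -1474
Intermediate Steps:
N = -22 (N = 5 - 27 = -22)
C = 67 (C = (13 + (-5*1 + 6*8)) - 1*(-11) = (13 + (-5 + 48)) + 11 = (13 + 43) + 11 = 56 + 11 = 67)
C*N = 67*(-22) = -1474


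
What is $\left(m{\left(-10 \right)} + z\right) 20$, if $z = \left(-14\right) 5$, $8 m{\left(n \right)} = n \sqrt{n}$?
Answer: $-1400 - 25 i \sqrt{10} \approx -1400.0 - 79.057 i$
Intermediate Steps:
$m{\left(n \right)} = \frac{n^{\frac{3}{2}}}{8}$ ($m{\left(n \right)} = \frac{n \sqrt{n}}{8} = \frac{n^{\frac{3}{2}}}{8}$)
$z = -70$
$\left(m{\left(-10 \right)} + z\right) 20 = \left(\frac{\left(-10\right)^{\frac{3}{2}}}{8} - 70\right) 20 = \left(\frac{\left(-10\right) i \sqrt{10}}{8} - 70\right) 20 = \left(- \frac{5 i \sqrt{10}}{4} - 70\right) 20 = \left(-70 - \frac{5 i \sqrt{10}}{4}\right) 20 = -1400 - 25 i \sqrt{10}$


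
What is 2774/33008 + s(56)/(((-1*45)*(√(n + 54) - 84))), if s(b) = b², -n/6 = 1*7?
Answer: 398933413/435953160 + 1568*√3/79245 ≈ 0.94936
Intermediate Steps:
n = -42 (n = -6*7 = -42)
2774/33008 + s(56)/(((-1*45)*(√(n + 54) - 84))) = 2774/33008 + 56²/(((-1*45)*(√(-42 + 54) - 84))) = 2774*(1/33008) + 3136/((-45*(√12 - 84))) = 1387/16504 + 3136/((-45*(2*√3 - 84))) = 1387/16504 + 3136/((-45*(-84 + 2*√3))) = 1387/16504 + 3136/(3780 - 90*√3)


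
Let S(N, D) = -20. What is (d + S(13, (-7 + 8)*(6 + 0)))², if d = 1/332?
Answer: 44076321/110224 ≈ 399.88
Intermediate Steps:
d = 1/332 ≈ 0.0030120
(d + S(13, (-7 + 8)*(6 + 0)))² = (1/332 - 20)² = (-6639/332)² = 44076321/110224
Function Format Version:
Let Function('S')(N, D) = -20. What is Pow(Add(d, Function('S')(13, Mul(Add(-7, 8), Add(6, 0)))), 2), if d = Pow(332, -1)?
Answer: Rational(44076321, 110224) ≈ 399.88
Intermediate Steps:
d = Rational(1, 332) ≈ 0.0030120
Pow(Add(d, Function('S')(13, Mul(Add(-7, 8), Add(6, 0)))), 2) = Pow(Add(Rational(1, 332), -20), 2) = Pow(Rational(-6639, 332), 2) = Rational(44076321, 110224)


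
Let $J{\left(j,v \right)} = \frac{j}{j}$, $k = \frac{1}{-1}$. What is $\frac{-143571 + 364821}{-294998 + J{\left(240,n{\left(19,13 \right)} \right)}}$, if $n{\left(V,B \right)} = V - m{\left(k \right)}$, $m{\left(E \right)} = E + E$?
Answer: $- \frac{221250}{294997} \approx -0.75001$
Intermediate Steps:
$k = -1$
$m{\left(E \right)} = 2 E$
$n{\left(V,B \right)} = 2 + V$ ($n{\left(V,B \right)} = V - 2 \left(-1\right) = V - -2 = V + 2 = 2 + V$)
$J{\left(j,v \right)} = 1$
$\frac{-143571 + 364821}{-294998 + J{\left(240,n{\left(19,13 \right)} \right)}} = \frac{-143571 + 364821}{-294998 + 1} = \frac{221250}{-294997} = 221250 \left(- \frac{1}{294997}\right) = - \frac{221250}{294997}$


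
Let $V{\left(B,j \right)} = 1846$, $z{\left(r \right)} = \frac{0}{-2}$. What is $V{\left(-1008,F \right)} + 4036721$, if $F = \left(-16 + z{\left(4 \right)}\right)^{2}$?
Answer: $4038567$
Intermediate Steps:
$z{\left(r \right)} = 0$ ($z{\left(r \right)} = 0 \left(- \frac{1}{2}\right) = 0$)
$F = 256$ ($F = \left(-16 + 0\right)^{2} = \left(-16\right)^{2} = 256$)
$V{\left(-1008,F \right)} + 4036721 = 1846 + 4036721 = 4038567$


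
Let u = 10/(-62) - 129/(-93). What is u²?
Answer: 1444/961 ≈ 1.5026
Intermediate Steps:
u = 38/31 (u = 10*(-1/62) - 129*(-1/93) = -5/31 + 43/31 = 38/31 ≈ 1.2258)
u² = (38/31)² = 1444/961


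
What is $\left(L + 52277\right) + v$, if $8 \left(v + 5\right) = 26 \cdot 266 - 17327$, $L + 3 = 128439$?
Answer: $\frac{1435253}{8} \approx 1.7941 \cdot 10^{5}$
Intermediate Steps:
$L = 128436$ ($L = -3 + 128439 = 128436$)
$v = - \frac{10451}{8}$ ($v = -5 + \frac{26 \cdot 266 - 17327}{8} = -5 + \frac{6916 - 17327}{8} = -5 + \frac{1}{8} \left(-10411\right) = -5 - \frac{10411}{8} = - \frac{10451}{8} \approx -1306.4$)
$\left(L + 52277\right) + v = \left(128436 + 52277\right) - \frac{10451}{8} = 180713 - \frac{10451}{8} = \frac{1435253}{8}$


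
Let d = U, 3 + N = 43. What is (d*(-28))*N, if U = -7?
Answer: 7840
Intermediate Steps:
N = 40 (N = -3 + 43 = 40)
d = -7
(d*(-28))*N = -7*(-28)*40 = 196*40 = 7840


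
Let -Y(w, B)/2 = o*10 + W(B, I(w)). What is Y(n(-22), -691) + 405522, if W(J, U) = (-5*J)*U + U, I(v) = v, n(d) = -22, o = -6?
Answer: 557706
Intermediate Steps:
W(J, U) = U - 5*J*U (W(J, U) = -5*J*U + U = U - 5*J*U)
Y(w, B) = 120 - 2*w*(1 - 5*B) (Y(w, B) = -2*(-6*10 + w*(1 - 5*B)) = -2*(-60 + w*(1 - 5*B)) = 120 - 2*w*(1 - 5*B))
Y(n(-22), -691) + 405522 = (120 + 2*(-22)*(-1 + 5*(-691))) + 405522 = (120 + 2*(-22)*(-1 - 3455)) + 405522 = (120 + 2*(-22)*(-3456)) + 405522 = (120 + 152064) + 405522 = 152184 + 405522 = 557706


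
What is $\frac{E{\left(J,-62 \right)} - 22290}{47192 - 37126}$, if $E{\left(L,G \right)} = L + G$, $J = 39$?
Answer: $- \frac{22313}{10066} \approx -2.2167$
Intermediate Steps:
$E{\left(L,G \right)} = G + L$
$\frac{E{\left(J,-62 \right)} - 22290}{47192 - 37126} = \frac{\left(-62 + 39\right) - 22290}{47192 - 37126} = \frac{-23 - 22290}{10066} = \left(-22313\right) \frac{1}{10066} = - \frac{22313}{10066}$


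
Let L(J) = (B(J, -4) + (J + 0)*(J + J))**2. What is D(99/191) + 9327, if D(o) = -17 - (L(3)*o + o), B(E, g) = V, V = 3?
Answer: 1734452/191 ≈ 9080.9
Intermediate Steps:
B(E, g) = 3
L(J) = (3 + 2*J**2)**2 (L(J) = (3 + (J + 0)*(J + J))**2 = (3 + J*(2*J))**2 = (3 + 2*J**2)**2)
D(o) = -17 - 442*o (D(o) = -17 - ((3 + 2*3**2)**2*o + o) = -17 - ((3 + 2*9)**2*o + o) = -17 - ((3 + 18)**2*o + o) = -17 - (21**2*o + o) = -17 - (441*o + o) = -17 - 442*o)
D(99/191) + 9327 = (-17 - 43758/191) + 9327 = -47005/191 + 9327 = 1734452/191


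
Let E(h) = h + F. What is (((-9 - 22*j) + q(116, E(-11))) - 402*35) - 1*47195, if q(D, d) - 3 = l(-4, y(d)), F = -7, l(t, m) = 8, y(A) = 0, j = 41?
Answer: -62165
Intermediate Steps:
E(h) = -7 + h (E(h) = h - 7 = -7 + h)
q(D, d) = 11 (q(D, d) = 3 + 8 = 11)
(((-9 - 22*j) + q(116, E(-11))) - 402*35) - 1*47195 = (((-9 - 22*41) + 11) - 402*35) - 1*47195 = (((-9 - 902) + 11) - 14070) - 47195 = ((-911 + 11) - 14070) - 47195 = (-900 - 14070) - 47195 = -14970 - 47195 = -62165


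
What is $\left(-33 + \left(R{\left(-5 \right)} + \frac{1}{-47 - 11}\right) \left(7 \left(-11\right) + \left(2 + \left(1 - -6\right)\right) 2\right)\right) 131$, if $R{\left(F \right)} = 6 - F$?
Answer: $- \frac{5174107}{58} \approx -89209.0$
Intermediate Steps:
$\left(-33 + \left(R{\left(-5 \right)} + \frac{1}{-47 - 11}\right) \left(7 \left(-11\right) + \left(2 + \left(1 - -6\right)\right) 2\right)\right) 131 = \left(-33 + \left(\left(6 - -5\right) + \frac{1}{-47 - 11}\right) \left(7 \left(-11\right) + \left(2 + \left(1 - -6\right)\right) 2\right)\right) 131 = \left(-33 + \left(\left(6 + 5\right) + \frac{1}{-58}\right) \left(-77 + \left(2 + \left(1 + 6\right)\right) 2\right)\right) 131 = \left(-33 + \left(11 - \frac{1}{58}\right) \left(-77 + \left(2 + 7\right) 2\right)\right) 131 = \left(-33 + \frac{637 \left(-77 + 9 \cdot 2\right)}{58}\right) 131 = \left(-33 + \frac{637 \left(-77 + 18\right)}{58}\right) 131 = \left(-33 + \frac{637}{58} \left(-59\right)\right) 131 = \left(-33 - \frac{37583}{58}\right) 131 = \left(- \frac{39497}{58}\right) 131 = - \frac{5174107}{58}$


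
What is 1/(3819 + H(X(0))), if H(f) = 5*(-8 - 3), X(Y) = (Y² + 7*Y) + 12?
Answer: 1/3764 ≈ 0.00026567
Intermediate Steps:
X(Y) = 12 + Y² + 7*Y
H(f) = -55 (H(f) = 5*(-11) = -55)
1/(3819 + H(X(0))) = 1/(3819 - 55) = 1/3764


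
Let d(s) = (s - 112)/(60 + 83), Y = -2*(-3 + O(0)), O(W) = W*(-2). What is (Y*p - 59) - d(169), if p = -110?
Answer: -102874/143 ≈ -719.40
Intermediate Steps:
O(W) = -2*W
Y = 6 (Y = -2*(-3 - 2*0) = -2*(-3 + 0) = -2*(-3) = 6)
d(s) = -112/143 + s/143 (d(s) = (-112 + s)/143 = (-112 + s)*(1/143) = -112/143 + s/143)
(Y*p - 59) - d(169) = (6*(-110) - 59) - (-112/143 + (1/143)*169) = (-660 - 59) - (-112/143 + 13/11) = -719 - 1*57/143 = -719 - 57/143 = -102874/143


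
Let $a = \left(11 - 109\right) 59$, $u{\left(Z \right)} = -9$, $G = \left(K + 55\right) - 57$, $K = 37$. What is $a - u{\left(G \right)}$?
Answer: $-5773$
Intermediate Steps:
$G = 35$ ($G = \left(37 + 55\right) - 57 = 92 - 57 = 35$)
$a = -5782$ ($a = \left(-98\right) 59 = -5782$)
$a - u{\left(G \right)} = -5782 - -9 = -5782 + 9 = -5773$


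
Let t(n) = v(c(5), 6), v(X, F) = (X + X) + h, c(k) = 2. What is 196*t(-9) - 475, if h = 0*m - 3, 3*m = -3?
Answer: -279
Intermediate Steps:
m = -1 (m = (⅓)*(-3) = -1)
h = -3 (h = 0*(-1) - 3 = 0 - 3 = -3)
v(X, F) = -3 + 2*X (v(X, F) = (X + X) - 3 = 2*X - 3 = -3 + 2*X)
t(n) = 1 (t(n) = -3 + 2*2 = -3 + 4 = 1)
196*t(-9) - 475 = 196*1 - 475 = 196 - 475 = -279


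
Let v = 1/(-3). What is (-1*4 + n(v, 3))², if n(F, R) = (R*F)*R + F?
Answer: 484/9 ≈ 53.778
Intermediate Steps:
v = -⅓ ≈ -0.33333
n(F, R) = F + F*R² (n(F, R) = (F*R)*R + F = F*R² + F = F + F*R²)
(-1*4 + n(v, 3))² = (-1*4 - (1 + 3²)/3)² = (-4 - (1 + 9)/3)² = (-4 - ⅓*10)² = (-4 - 10/3)² = (-22/3)² = 484/9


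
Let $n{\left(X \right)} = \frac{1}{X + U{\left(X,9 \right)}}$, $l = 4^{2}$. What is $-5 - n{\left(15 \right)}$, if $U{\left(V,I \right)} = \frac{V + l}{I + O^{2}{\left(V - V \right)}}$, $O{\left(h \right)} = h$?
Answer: $- \frac{839}{166} \approx -5.0542$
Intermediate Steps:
$l = 16$
$U{\left(V,I \right)} = \frac{16 + V}{I}$ ($U{\left(V,I \right)} = \frac{V + 16}{I + \left(V - V\right)^{2}} = \frac{16 + V}{I + 0^{2}} = \frac{16 + V}{I + 0} = \frac{16 + V}{I}$)
$n{\left(X \right)} = \frac{1}{\frac{16}{9} + \frac{10 X}{9}}$ ($n{\left(X \right)} = \frac{1}{X + \frac{16 + X}{9}} = \frac{1}{X + \left(\frac{16}{9} + \frac{X}{9}\right)} = \frac{1}{\frac{16}{9} + \frac{10 X}{9}}$)
$-5 - n{\left(15 \right)} = -5 - \frac{9}{2 \left(8 + 5 \cdot 15\right)} = -5 - \frac{9}{2 \left(8 + 75\right)} = -5 - \frac{9}{2 \cdot 83} = -5 - \frac{9}{2} \cdot \frac{1}{83} = -5 - \frac{9}{166} = - \frac{839}{166}$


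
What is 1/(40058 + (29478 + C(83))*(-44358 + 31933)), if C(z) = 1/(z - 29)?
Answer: -54/19776113393 ≈ -2.7306e-9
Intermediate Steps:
C(z) = 1/(-29 + z)
1/(40058 + (29478 + C(83))*(-44358 + 31933)) = 1/(40058 + (29478 + 1/(-29 + 83))*(-44358 + 31933)) = 1/(40058 + (29478 + 1/54)*(-12425)) = 1/(40058 + (1591813/54)*(-12425)) = 1/(40058 - 19778276525/54) = 1/(-19776113393/54) = -54/19776113393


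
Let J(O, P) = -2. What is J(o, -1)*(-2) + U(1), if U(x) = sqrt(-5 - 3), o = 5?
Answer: 4 + 2*I*sqrt(2) ≈ 4.0 + 2.8284*I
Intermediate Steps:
U(x) = 2*I*sqrt(2) (U(x) = sqrt(-8) = 2*I*sqrt(2))
J(o, -1)*(-2) + U(1) = -2*(-2) + 2*I*sqrt(2) = 4 + 2*I*sqrt(2)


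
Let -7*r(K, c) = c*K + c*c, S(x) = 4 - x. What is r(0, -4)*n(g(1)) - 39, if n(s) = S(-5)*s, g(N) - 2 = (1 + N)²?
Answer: -1137/7 ≈ -162.43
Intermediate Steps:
r(K, c) = -c²/7 - K*c/7 (r(K, c) = -(c*K + c*c)/7 = -(K*c + c²)/7 = -(c² + K*c)/7 = -c²/7 - K*c/7)
g(N) = 2 + (1 + N)²
n(s) = 9*s (n(s) = (4 - 1*(-5))*s = (4 + 5)*s = 9*s)
r(0, -4)*n(g(1)) - 39 = (-⅐*(-4)*(0 - 4))*(9*(2 + (1 + 1)²)) - 39 = (-⅐*(-4)*(-4))*(9*(2 + 2²)) - 39 = -144*(2 + 4)/7 - 39 = -144*6/7 - 39 = -16/7*54 - 39 = -864/7 - 39 = -1137/7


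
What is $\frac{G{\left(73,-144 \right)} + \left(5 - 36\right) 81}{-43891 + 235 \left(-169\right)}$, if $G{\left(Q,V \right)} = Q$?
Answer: $\frac{1219}{41803} \approx 0.029161$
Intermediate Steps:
$\frac{G{\left(73,-144 \right)} + \left(5 - 36\right) 81}{-43891 + 235 \left(-169\right)} = \frac{73 + \left(5 - 36\right) 81}{-43891 + 235 \left(-169\right)} = \frac{73 + \left(5 - 36\right) 81}{-43891 - 39715} = \frac{73 - 2511}{-83606} = \left(73 - 2511\right) \left(- \frac{1}{83606}\right) = \left(-2438\right) \left(- \frac{1}{83606}\right) = \frac{1219}{41803}$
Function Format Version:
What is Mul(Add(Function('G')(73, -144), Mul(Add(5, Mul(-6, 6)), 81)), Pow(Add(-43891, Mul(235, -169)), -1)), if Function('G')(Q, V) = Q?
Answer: Rational(1219, 41803) ≈ 0.029161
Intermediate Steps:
Mul(Add(Function('G')(73, -144), Mul(Add(5, Mul(-6, 6)), 81)), Pow(Add(-43891, Mul(235, -169)), -1)) = Mul(Add(73, Mul(Add(5, Mul(-6, 6)), 81)), Pow(Add(-43891, Mul(235, -169)), -1)) = Mul(Add(73, Mul(Add(5, -36), 81)), Pow(Add(-43891, -39715), -1)) = Mul(Add(73, Mul(-31, 81)), Pow(-83606, -1)) = Mul(Add(73, -2511), Rational(-1, 83606)) = Mul(-2438, Rational(-1, 83606)) = Rational(1219, 41803)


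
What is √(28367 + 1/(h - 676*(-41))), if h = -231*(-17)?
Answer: √28403294161426/31643 ≈ 168.43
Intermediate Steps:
h = 3927
√(28367 + 1/(h - 676*(-41))) = √(28367 + 1/(3927 - 676*(-41))) = √(28367 + 1/(3927 + 27716)) = √(28367 + 1/31643) = √(897616982/31643) = √28403294161426/31643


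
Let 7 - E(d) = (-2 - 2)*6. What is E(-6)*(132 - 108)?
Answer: 744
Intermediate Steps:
E(d) = 31 (E(d) = 7 - (-2 - 2)*6 = 7 - (-4)*6 = 7 - 1*(-24) = 7 + 24 = 31)
E(-6)*(132 - 108) = 31*(132 - 108) = 31*24 = 744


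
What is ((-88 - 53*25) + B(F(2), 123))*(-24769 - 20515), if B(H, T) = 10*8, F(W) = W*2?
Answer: 60363572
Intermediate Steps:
F(W) = 2*W
B(H, T) = 80
((-88 - 53*25) + B(F(2), 123))*(-24769 - 20515) = ((-88 - 53*25) + 80)*(-24769 - 20515) = ((-88 - 1325) + 80)*(-45284) = (-1413 + 80)*(-45284) = -1333*(-45284) = 60363572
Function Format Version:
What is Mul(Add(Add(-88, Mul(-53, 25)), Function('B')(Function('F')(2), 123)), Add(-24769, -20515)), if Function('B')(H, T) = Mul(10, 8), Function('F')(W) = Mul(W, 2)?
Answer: 60363572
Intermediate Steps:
Function('F')(W) = Mul(2, W)
Function('B')(H, T) = 80
Mul(Add(Add(-88, Mul(-53, 25)), Function('B')(Function('F')(2), 123)), Add(-24769, -20515)) = Mul(Add(Add(-88, Mul(-53, 25)), 80), Add(-24769, -20515)) = Mul(Add(Add(-88, -1325), 80), -45284) = Mul(Add(-1413, 80), -45284) = Mul(-1333, -45284) = 60363572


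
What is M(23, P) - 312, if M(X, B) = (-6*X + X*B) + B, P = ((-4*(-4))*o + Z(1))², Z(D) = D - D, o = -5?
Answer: 153150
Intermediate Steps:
Z(D) = 0
P = 6400 (P = (-4*(-4)*(-5) + 0)² = (16*(-5) + 0)² = (-80 + 0)² = (-80)² = 6400)
M(X, B) = B - 6*X + B*X (M(X, B) = (-6*X + B*X) + B = B - 6*X + B*X)
M(23, P) - 312 = (6400 - 6*23 + 6400*23) - 312 = (6400 - 138 + 147200) - 312 = 153462 - 312 = 153150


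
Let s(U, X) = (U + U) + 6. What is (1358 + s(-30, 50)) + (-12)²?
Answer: 1448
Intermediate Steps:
s(U, X) = 6 + 2*U (s(U, X) = 2*U + 6 = 6 + 2*U)
(1358 + s(-30, 50)) + (-12)² = (1358 + (6 + 2*(-30))) + (-12)² = (1358 + (6 - 60)) + 144 = (1358 - 54) + 144 = 1304 + 144 = 1448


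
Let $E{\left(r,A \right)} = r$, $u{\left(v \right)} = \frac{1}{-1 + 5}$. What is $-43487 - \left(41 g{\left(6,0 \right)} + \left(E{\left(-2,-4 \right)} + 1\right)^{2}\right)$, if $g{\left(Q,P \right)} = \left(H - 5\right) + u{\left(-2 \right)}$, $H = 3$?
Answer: $- \frac{173665}{4} \approx -43416.0$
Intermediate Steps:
$u{\left(v \right)} = \frac{1}{4}$
$g{\left(Q,P \right)} = - \frac{7}{4}$ ($g{\left(Q,P \right)} = \left(3 - 5\right) + \frac{1}{4} = -2 + \frac{1}{4} = - \frac{7}{4}$)
$-43487 - \left(41 g{\left(6,0 \right)} + \left(E{\left(-2,-4 \right)} + 1\right)^{2}\right) = -43487 - \left(41 \left(- \frac{7}{4}\right) + \left(-2 + 1\right)^{2}\right) = -43487 - \left(- \frac{287}{4} + \left(-1\right)^{2}\right) = -43487 - \left(- \frac{287}{4} + 1\right) = -43487 - - \frac{283}{4} = -43487 + \frac{283}{4} = - \frac{173665}{4}$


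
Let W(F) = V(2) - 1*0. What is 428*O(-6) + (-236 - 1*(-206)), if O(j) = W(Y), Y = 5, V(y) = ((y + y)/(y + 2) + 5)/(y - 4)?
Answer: -1314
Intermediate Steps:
V(y) = (5 + 2*y/(2 + y))/(-4 + y) (V(y) = ((2*y)/(2 + y) + 5)/(-4 + y) = (2*y/(2 + y) + 5)/(-4 + y) = (5 + 2*y/(2 + y))/(-4 + y))
W(F) = -3 (W(F) = (10 + 7*2)/(-8 + 2² - 2*2) - 1*0 = (10 + 14)/(-8 + 4 - 4) + 0 = 24/(-8) + 0 = -⅛*24 + 0 = -3 + 0 = -3)
O(j) = -3
428*O(-6) + (-236 - 1*(-206)) = 428*(-3) + (-236 - 1*(-206)) = -1284 + (-236 + 206) = -1284 - 30 = -1314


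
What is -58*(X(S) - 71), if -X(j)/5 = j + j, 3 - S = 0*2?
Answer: 5858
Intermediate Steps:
S = 3 (S = 3 - 0*2 = 3 - 1*0 = 3 + 0 = 3)
X(j) = -10*j (X(j) = -5*(j + j) = -10*j)
-58*(X(S) - 71) = -58*(-10*3 - 71) = -58*(-30 - 71) = -58*(-101) = 5858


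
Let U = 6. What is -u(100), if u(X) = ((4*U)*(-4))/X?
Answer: 24/25 ≈ 0.96000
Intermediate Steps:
u(X) = -96/X (u(X) = ((4*6)*(-4))/X = (24*(-4))/X = -96/X)
-u(100) = -(-96)/100 = -1*(-24/25) = 24/25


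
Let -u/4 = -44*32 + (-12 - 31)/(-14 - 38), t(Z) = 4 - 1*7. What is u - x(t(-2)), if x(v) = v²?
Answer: 73056/13 ≈ 5619.7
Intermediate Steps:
t(Z) = -3 (t(Z) = 4 - 7 = -3)
u = 73173/13 (u = -4*(-44*32 + (-12 - 31)/(-14 - 38)) = -4*(-1408 - 43/(-52)) = -4*(-1408 - 43*(-1/52)) = -4*(-1408 + 43/52) = -4*(-73173/52) = 73173/13 ≈ 5628.7)
u - x(t(-2)) = 73173/13 - 1*(-3)² = 73173/13 - 1*9 = 73173/13 - 9 = 73056/13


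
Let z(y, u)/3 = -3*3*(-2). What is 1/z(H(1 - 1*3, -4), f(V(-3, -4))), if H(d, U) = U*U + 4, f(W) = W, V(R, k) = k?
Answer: 1/54 ≈ 0.018519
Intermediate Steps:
H(d, U) = 4 + U² (H(d, U) = U² + 4 = 4 + U²)
z(y, u) = 54 (z(y, u) = 3*(-3*3*(-2)) = 3*(-9*(-2)) = 3*18 = 54)
1/z(H(1 - 1*3, -4), f(V(-3, -4))) = 1/54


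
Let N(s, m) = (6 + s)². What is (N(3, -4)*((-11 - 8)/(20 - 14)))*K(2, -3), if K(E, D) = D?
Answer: 1539/2 ≈ 769.50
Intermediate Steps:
(N(3, -4)*((-11 - 8)/(20 - 14)))*K(2, -3) = ((6 + 3)²*((-11 - 8)/(20 - 14)))*(-3) = (9²*(-19/6))*(-3) = (81*(-19*⅙))*(-3) = (81*(-19/6))*(-3) = -513/2*(-3) = 1539/2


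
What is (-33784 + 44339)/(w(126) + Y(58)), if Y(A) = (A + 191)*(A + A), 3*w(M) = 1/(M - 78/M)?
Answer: 27791315/76051579 ≈ 0.36543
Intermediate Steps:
w(M) = 1/(3*(M - 78/M))
Y(A) = 2*A*(191 + A) (Y(A) = (191 + A)*(2*A) = 2*A*(191 + A))
(-33784 + 44339)/(w(126) + Y(58)) = (-33784 + 44339)/((⅓)*126/(-78 + 126²) + 2*58*(191 + 58)) = 10555/((⅓)*126/(-78 + 15876) + 2*58*249) = 10555/((⅓)*126/15798 + 28884) = 10555/((⅓)*126*(1/15798) + 28884) = 10555/(7/2633 + 28884) = 10555/(76051579/2633) = 10555*(2633/76051579) = 27791315/76051579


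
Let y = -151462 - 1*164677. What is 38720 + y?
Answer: -277419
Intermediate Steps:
y = -316139 (y = -151462 - 164677 = -316139)
38720 + y = 38720 - 316139 = -277419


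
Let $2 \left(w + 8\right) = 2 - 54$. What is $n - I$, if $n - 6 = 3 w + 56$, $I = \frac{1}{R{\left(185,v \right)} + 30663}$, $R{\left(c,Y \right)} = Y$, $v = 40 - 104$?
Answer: $- \frac{1223961}{30599} \approx -40.0$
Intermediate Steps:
$w = -34$ ($w = -8 + \frac{2 - 54}{2} = -8 + \frac{1}{2} \left(-52\right) = -8 - 26 = -34$)
$v = -64$ ($v = 40 - 104 = -64$)
$I = \frac{1}{30599}$ ($I = \frac{1}{-64 + 30663} = \frac{1}{30599} \approx 3.2681 \cdot 10^{-5}$)
$n = -40$ ($n = 6 + \left(3 \left(-34\right) + 56\right) = 6 + \left(-102 + 56\right) = 6 - 46 = -40$)
$n - I = -40 - \frac{1}{30599} = - \frac{1223961}{30599}$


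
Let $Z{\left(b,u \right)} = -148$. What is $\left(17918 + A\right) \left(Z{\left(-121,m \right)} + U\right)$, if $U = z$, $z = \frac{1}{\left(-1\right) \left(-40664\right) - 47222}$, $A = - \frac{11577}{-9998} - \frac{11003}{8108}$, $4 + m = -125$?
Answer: $- \frac{704879950702949945}{265808147736} \approx -2.6518 \cdot 10^{6}$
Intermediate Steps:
$m = -129$ ($m = -4 - 125 = -129$)
$A = - \frac{8070839}{40531892}$ ($A = \left(-11577\right) \left(- \frac{1}{9998}\right) - \frac{11003}{8108} = \frac{11577}{9998} - \frac{11003}{8108} = - \frac{8070839}{40531892} \approx -0.19912$)
$z = - \frac{1}{6558}$ ($z = \frac{1}{40664 - 47222} = \frac{1}{-6558} = - \frac{1}{6558} \approx -0.00015249$)
$U = - \frac{1}{6558} \approx -0.00015249$
$\left(17918 + A\right) \left(Z{\left(-121,m \right)} + U\right) = \left(17918 - \frac{8070839}{40531892}\right) \left(-148 - \frac{1}{6558}\right) = \frac{726242370017}{40531892} \left(- \frac{970585}{6558}\right) = - \frac{704879950702949945}{265808147736}$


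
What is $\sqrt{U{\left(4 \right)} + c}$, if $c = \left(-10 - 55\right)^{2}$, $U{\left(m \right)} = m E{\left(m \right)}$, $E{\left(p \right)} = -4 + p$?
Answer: $65$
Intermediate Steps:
$U{\left(m \right)} = m \left(-4 + m\right)$
$c = 4225$ ($c = \left(-65\right)^{2} = 4225$)
$\sqrt{U{\left(4 \right)} + c} = \sqrt{4 \left(-4 + 4\right) + 4225} = \sqrt{4 \cdot 0 + 4225} = \sqrt{0 + 4225} = \sqrt{4225} = 65$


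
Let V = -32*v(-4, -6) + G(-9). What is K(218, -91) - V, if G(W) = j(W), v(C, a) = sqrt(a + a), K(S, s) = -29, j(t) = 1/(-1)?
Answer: -28 + 64*I*sqrt(3) ≈ -28.0 + 110.85*I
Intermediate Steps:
j(t) = -1
v(C, a) = sqrt(2)*sqrt(a) (v(C, a) = sqrt(2*a) = sqrt(2)*sqrt(a))
G(W) = -1
V = -1 - 64*I*sqrt(3) (V = -32*sqrt(2)*sqrt(-6) - 1 = -32*sqrt(2)*I*sqrt(6) - 1 = -64*I*sqrt(3) - 1 = -1 - 64*I*sqrt(3) ≈ -1.0 - 110.85*I)
K(218, -91) - V = -29 - (-1 - 64*I*sqrt(3)) = -29 + (1 + 64*I*sqrt(3)) = -28 + 64*I*sqrt(3)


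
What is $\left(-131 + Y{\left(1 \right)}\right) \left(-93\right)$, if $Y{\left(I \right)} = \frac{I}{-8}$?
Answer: $\frac{97557}{8} \approx 12195.0$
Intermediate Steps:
$Y{\left(I \right)} = - \frac{I}{8}$ ($Y{\left(I \right)} = I \left(- \frac{1}{8}\right) = - \frac{I}{8}$)
$\left(-131 + Y{\left(1 \right)}\right) \left(-93\right) = \left(-131 - \frac{1}{8}\right) \left(-93\right) = \left(- \frac{1049}{8}\right) \left(-93\right) = \frac{97557}{8}$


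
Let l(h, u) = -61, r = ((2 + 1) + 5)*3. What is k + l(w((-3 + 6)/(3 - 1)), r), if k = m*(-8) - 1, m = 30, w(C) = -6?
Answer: -302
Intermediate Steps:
r = 24 (r = (3 + 5)*3 = 8*3 = 24)
k = -241 (k = 30*(-8) - 1 = -240 - 1 = -241)
k + l(w((-3 + 6)/(3 - 1)), r) = -241 - 61 = -302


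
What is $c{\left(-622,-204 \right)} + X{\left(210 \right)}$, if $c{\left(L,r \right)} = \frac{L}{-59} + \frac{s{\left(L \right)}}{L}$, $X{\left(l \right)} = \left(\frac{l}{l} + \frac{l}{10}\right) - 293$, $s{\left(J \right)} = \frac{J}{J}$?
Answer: $- \frac{9558333}{36698} \approx -260.46$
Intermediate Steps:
$s{\left(J \right)} = 1$
$X{\left(l \right)} = -292 + \frac{l}{10}$ ($X{\left(l \right)} = \left(1 + l \frac{1}{10}\right) - 293 = \left(1 + \frac{l}{10}\right) - 293 = -292 + \frac{l}{10}$)
$c{\left(L,r \right)} = \frac{1}{L} - \frac{L}{59}$ ($c{\left(L,r \right)} = \frac{L}{-59} + 1 \frac{1}{L} = L \left(- \frac{1}{59}\right) + \frac{1}{L} = - \frac{L}{59} + \frac{1}{L} = \frac{1}{L} - \frac{L}{59}$)
$c{\left(-622,-204 \right)} + X{\left(210 \right)} = \left(\frac{1}{-622} - - \frac{622}{59}\right) + \left(-292 + \frac{1}{10} \cdot 210\right) = \left(- \frac{1}{622} + \frac{622}{59}\right) + \left(-292 + 21\right) = \frac{386825}{36698} - 271 = - \frac{9558333}{36698}$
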